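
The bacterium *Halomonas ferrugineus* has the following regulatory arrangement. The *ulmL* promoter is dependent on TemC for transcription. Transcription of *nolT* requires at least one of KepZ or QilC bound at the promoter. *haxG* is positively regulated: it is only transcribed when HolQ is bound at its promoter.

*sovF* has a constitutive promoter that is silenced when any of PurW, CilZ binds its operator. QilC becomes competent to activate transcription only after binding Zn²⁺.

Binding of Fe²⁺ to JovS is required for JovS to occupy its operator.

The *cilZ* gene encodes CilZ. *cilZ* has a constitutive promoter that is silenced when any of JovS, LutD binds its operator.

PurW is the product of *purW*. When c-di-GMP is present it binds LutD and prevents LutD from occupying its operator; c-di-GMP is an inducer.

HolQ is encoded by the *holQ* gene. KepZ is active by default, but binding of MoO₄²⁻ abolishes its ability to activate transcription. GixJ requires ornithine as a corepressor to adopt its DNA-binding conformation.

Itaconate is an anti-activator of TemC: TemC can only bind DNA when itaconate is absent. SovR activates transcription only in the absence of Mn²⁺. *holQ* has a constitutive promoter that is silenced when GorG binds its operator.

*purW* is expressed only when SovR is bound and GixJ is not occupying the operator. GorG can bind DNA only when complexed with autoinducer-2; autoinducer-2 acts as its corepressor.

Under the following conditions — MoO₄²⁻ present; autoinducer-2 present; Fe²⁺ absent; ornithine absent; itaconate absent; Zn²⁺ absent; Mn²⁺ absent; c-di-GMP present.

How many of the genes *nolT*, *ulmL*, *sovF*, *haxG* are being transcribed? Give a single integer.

MoO₄²⁻ is present, so KepZ is inactive.
Zn²⁺ is absent, so QilC is inactive.
No activator is available at the *nolT* promoter, so *nolT* is not transcribed.
→ *nolT* is OFF.
Itaconate is absent, so TemC is active.
No repressor is bound and TemC is active, so *ulmL* is transcribed.
→ *ulmL* is ON.
Ornithine is absent, so GixJ is inactive.
Mn²⁺ is absent, so SovR is active.
No repressor is bound and SovR is active, so *purW* is transcribed.
So PurW is produced and active.
Fe²⁺ is absent, so JovS is inactive.
c-di-GMP is present, so LutD is inactive.
With no repressor bound, *cilZ* is transcribed.
So CilZ is produced and active.
With repressor PurW bound, *sovF* is not transcribed.
→ *sovF* is OFF.
Autoinducer-2 is present, so GorG is active.
With repressor GorG bound, *holQ* is not transcribed.
So HolQ is not produced.
Required activator HolQ is absent, so *haxG* is not transcribed.
→ *haxG* is OFF.
1 of the 4 genes is transcribed.

1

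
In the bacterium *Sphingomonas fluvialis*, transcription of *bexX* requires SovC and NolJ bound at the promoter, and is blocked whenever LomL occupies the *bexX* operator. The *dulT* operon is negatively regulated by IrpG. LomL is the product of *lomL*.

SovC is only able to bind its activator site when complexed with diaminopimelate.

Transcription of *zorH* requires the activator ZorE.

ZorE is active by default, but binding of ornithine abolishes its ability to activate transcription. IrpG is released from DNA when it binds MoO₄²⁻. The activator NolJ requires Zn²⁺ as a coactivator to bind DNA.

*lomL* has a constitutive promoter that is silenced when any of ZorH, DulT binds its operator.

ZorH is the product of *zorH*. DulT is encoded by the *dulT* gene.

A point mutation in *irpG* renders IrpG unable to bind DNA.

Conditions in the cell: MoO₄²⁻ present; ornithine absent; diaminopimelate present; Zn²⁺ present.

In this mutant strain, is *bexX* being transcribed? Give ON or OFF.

Ornithine is absent, so ZorE is active.
No repressor is bound and ZorE is active, so *zorH* is transcribed.
So ZorH is produced and active.
IrpG is non-functional in this strain, so it has no effect.
With no repressor bound, *dulT* is transcribed.
So DulT is produced and active.
With repressor ZorH bound, *lomL* is not transcribed.
So LomL is not produced.
Diaminopimelate is present, so SovC is active.
Zn²⁺ is present, so NolJ is active.
No repressor is bound and SovC and NolJ are active, so *bexX* is transcribed.

ON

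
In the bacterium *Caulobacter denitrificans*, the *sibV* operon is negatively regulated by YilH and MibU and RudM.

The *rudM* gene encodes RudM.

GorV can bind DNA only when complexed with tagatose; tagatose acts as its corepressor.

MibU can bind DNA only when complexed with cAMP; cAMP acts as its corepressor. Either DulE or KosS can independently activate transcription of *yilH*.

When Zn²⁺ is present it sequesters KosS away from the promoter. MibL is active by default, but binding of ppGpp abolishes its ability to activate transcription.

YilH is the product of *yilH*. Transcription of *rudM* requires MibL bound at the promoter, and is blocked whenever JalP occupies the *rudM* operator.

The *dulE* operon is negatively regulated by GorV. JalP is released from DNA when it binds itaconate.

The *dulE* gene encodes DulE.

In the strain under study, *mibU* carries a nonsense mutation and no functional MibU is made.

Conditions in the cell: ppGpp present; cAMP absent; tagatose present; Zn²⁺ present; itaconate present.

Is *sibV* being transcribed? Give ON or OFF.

Tagatose is present, so GorV is active.
With repressor GorV bound, *dulE* is not transcribed.
So DulE is not produced.
Zn²⁺ is present, so KosS is inactive.
No activator is available at the *yilH* promoter, so *yilH* is not transcribed.
So YilH is not produced.
MibU is non-functional in this strain, so it has no effect.
Itaconate is present, so JalP is inactive.
ppGpp is present, so MibL is inactive.
Required activator MibL is absent, so *rudM* is not transcribed.
So RudM is not produced.
With no repressor bound, *sibV* is transcribed.

ON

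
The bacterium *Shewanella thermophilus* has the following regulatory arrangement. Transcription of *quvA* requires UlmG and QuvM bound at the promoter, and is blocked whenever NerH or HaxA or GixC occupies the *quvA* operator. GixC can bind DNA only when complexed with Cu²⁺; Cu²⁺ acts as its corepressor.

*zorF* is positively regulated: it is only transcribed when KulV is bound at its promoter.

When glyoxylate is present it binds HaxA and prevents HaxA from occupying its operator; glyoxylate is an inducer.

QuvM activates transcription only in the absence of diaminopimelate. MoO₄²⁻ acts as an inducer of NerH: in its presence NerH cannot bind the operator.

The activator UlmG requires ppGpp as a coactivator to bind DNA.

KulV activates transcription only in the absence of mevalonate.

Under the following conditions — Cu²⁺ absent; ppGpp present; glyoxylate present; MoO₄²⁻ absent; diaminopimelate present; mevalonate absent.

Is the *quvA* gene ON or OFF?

OFF

ppGpp is present, so UlmG is active.
Diaminopimelate is present, so QuvM is inactive.
MoO₄²⁻ is absent, so NerH is active.
Glyoxylate is present, so HaxA is inactive.
Cu²⁺ is absent, so GixC is inactive.
With repressor NerH bound, *quvA* is not transcribed.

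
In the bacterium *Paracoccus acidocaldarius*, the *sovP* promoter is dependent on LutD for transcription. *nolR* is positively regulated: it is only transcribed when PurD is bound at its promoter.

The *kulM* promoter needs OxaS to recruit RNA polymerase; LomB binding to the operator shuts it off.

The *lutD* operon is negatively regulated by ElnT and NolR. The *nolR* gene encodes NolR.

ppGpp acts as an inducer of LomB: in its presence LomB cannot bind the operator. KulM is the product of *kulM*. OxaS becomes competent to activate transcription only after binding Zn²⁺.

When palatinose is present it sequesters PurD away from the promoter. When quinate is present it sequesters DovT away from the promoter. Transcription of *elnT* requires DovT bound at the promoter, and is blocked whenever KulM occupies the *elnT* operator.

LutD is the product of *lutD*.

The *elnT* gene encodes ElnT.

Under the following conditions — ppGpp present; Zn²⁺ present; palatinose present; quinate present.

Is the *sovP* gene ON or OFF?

ON

Zn²⁺ is present, so OxaS is active.
ppGpp is present, so LomB is inactive.
No repressor is bound and OxaS is active, so *kulM* is transcribed.
So KulM is produced and active.
Quinate is present, so DovT is inactive.
With repressor KulM bound, *elnT* is not transcribed.
So ElnT is not produced.
Palatinose is present, so PurD is inactive.
Required activator PurD is absent, so *nolR* is not transcribed.
So NolR is not produced.
With no repressor bound, *lutD* is transcribed.
So LutD is produced and active.
No repressor is bound and LutD is active, so *sovP* is transcribed.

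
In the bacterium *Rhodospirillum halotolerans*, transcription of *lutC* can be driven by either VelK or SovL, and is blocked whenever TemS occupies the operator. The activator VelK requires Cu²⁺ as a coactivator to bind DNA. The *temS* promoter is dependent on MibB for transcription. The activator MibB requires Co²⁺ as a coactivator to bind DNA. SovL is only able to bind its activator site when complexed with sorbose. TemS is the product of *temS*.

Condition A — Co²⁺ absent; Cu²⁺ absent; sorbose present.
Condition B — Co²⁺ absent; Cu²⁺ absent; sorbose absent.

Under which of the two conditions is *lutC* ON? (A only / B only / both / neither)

A only

Condition A:
Co²⁺ is absent, so MibB is inactive.
Required activator MibB is absent, so *temS* is not transcribed.
So TemS is not produced.
Cu²⁺ is absent, so VelK is inactive.
Sorbose is present, so SovL is active.
Activator SovL is present, so *lutC* is transcribed.
→ *lutC* is ON in A.
Condition B:
Co²⁺ is absent, so MibB is inactive.
Required activator MibB is absent, so *temS* is not transcribed.
So TemS is not produced.
Cu²⁺ is absent, so VelK is inactive.
Sorbose is absent, so SovL is inactive.
No activator is available at the *lutC* promoter, so *lutC* is not transcribed.
→ *lutC* is OFF in B.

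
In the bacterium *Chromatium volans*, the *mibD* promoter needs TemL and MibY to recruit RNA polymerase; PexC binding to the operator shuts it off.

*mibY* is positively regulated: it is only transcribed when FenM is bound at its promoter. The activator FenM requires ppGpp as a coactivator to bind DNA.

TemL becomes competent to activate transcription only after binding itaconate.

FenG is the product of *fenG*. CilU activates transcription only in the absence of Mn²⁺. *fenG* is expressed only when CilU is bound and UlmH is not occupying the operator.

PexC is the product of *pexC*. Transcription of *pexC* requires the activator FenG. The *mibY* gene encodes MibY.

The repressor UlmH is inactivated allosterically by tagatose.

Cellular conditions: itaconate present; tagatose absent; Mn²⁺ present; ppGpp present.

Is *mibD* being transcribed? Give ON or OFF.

ON

Itaconate is present, so TemL is active.
Tagatose is absent, so UlmH is active.
Mn²⁺ is present, so CilU is inactive.
With repressor UlmH bound, *fenG* is not transcribed.
So FenG is not produced.
Required activator FenG is absent, so *pexC* is not transcribed.
So PexC is not produced.
ppGpp is present, so FenM is active.
No repressor is bound and FenM is active, so *mibY* is transcribed.
So MibY is produced and active.
No repressor is bound and TemL and MibY are active, so *mibD* is transcribed.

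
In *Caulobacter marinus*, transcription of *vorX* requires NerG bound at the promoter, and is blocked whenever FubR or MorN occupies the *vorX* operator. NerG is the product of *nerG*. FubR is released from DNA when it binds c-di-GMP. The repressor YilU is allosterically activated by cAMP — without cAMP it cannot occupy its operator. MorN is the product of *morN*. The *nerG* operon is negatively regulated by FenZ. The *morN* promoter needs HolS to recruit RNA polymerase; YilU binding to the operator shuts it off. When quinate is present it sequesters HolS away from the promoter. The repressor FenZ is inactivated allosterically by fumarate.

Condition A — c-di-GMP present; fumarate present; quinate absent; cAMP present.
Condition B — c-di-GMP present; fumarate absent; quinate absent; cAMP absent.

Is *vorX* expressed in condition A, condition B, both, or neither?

A only

Condition A:
c-di-GMP is present, so FubR is inactive.
Fumarate is present, so FenZ is inactive.
With no repressor bound, *nerG* is transcribed.
So NerG is produced and active.
Quinate is absent, so HolS is active.
cAMP is present, so YilU is active.
With repressor YilU bound, *morN* is not transcribed.
So MorN is not produced.
No repressor is bound and NerG is active, so *vorX* is transcribed.
→ *vorX* is ON in A.
Condition B:
c-di-GMP is present, so FubR is inactive.
Fumarate is absent, so FenZ is active.
With repressor FenZ bound, *nerG* is not transcribed.
So NerG is not produced.
Quinate is absent, so HolS is active.
cAMP is absent, so YilU is inactive.
No repressor is bound and HolS is active, so *morN* is transcribed.
So MorN is produced and active.
With repressor MorN bound, *vorX* is not transcribed.
→ *vorX* is OFF in B.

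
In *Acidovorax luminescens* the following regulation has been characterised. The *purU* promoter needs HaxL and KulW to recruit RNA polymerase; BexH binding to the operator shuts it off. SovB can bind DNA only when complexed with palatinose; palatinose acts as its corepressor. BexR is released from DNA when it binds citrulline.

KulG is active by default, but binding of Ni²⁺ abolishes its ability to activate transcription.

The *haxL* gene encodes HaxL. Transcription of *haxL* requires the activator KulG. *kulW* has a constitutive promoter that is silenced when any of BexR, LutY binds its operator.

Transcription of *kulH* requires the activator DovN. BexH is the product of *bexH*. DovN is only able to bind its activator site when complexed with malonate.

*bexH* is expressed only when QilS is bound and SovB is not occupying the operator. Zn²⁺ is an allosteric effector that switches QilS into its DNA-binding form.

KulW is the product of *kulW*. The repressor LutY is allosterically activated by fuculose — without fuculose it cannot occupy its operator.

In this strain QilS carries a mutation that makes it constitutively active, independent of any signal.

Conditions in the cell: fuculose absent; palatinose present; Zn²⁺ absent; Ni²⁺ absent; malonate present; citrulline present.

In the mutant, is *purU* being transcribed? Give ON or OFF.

ON

Ni²⁺ is absent, so KulG is active.
No repressor is bound and KulG is active, so *haxL* is transcribed.
So HaxL is produced and active.
Citrulline is present, so BexR is inactive.
Fuculose is absent, so LutY is inactive.
With no repressor bound, *kulW* is transcribed.
So KulW is produced and active.
Palatinose is present, so SovB is active.
QilS is constitutively active in this strain.
With repressor SovB bound, *bexH* is not transcribed.
So BexH is not produced.
No repressor is bound and HaxL and KulW are active, so *purU* is transcribed.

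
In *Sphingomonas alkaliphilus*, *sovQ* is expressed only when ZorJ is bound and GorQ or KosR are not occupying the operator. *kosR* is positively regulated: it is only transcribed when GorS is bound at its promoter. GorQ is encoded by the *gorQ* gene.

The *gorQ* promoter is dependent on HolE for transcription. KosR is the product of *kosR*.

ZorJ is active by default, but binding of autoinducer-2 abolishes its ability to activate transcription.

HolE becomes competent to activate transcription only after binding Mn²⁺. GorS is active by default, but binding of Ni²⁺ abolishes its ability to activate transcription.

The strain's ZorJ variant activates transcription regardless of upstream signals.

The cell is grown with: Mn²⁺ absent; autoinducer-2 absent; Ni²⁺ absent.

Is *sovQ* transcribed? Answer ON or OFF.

OFF

ZorJ is constitutively active in this strain.
Mn²⁺ is absent, so HolE is inactive.
Required activator HolE is absent, so *gorQ* is not transcribed.
So GorQ is not produced.
Ni²⁺ is absent, so GorS is active.
No repressor is bound and GorS is active, so *kosR* is transcribed.
So KosR is produced and active.
With repressor KosR bound, *sovQ* is not transcribed.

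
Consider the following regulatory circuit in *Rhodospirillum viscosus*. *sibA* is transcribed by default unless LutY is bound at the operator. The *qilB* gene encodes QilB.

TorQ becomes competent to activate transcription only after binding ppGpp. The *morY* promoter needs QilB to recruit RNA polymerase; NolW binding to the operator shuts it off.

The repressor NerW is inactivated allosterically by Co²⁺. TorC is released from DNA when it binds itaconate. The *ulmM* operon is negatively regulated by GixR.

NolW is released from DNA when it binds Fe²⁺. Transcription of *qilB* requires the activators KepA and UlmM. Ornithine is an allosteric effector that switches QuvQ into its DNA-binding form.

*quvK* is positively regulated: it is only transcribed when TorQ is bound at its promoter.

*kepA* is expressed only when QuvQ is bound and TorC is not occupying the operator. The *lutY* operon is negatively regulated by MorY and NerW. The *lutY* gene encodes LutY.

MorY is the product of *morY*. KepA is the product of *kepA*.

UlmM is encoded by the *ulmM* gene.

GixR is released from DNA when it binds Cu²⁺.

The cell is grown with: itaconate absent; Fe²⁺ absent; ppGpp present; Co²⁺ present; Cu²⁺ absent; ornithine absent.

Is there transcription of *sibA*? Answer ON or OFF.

OFF

Itaconate is absent, so TorC is active.
Ornithine is absent, so QuvQ is inactive.
With repressor TorC bound, *kepA* is not transcribed.
So KepA is not produced.
Cu²⁺ is absent, so GixR is active.
With repressor GixR bound, *ulmM* is not transcribed.
So UlmM is not produced.
Required activator KepA is absent, so *qilB* is not transcribed.
So QilB is not produced.
Fe²⁺ is absent, so NolW is active.
With repressor NolW bound, *morY* is not transcribed.
So MorY is not produced.
Co²⁺ is present, so NerW is inactive.
With no repressor bound, *lutY* is transcribed.
So LutY is produced and active.
With repressor LutY bound, *sibA* is not transcribed.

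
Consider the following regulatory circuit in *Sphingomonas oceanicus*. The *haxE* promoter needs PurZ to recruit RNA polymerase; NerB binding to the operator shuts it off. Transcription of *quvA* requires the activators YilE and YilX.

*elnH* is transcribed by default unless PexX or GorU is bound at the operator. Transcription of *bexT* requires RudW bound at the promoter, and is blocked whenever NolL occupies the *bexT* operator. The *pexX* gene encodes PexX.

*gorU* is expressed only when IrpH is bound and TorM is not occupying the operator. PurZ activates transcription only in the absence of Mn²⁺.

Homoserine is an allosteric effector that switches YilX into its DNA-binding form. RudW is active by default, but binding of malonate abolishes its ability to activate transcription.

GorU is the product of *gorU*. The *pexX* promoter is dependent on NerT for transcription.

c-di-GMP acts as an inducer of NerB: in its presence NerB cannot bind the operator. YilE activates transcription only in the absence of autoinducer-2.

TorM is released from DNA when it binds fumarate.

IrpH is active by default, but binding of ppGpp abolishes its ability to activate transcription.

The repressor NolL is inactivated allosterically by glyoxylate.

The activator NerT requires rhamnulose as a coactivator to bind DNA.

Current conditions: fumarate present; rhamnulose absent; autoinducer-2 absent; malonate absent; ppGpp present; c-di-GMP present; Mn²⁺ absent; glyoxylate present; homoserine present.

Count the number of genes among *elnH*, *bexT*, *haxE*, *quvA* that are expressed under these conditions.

4

Rhamnulose is absent, so NerT is inactive.
Required activator NerT is absent, so *pexX* is not transcribed.
So PexX is not produced.
ppGpp is present, so IrpH is inactive.
Fumarate is present, so TorM is inactive.
Required activator IrpH is absent, so *gorU* is not transcribed.
So GorU is not produced.
With no repressor bound, *elnH* is transcribed.
→ *elnH* is ON.
Malonate is absent, so RudW is active.
Glyoxylate is present, so NolL is inactive.
No repressor is bound and RudW is active, so *bexT* is transcribed.
→ *bexT* is ON.
c-di-GMP is present, so NerB is inactive.
Mn²⁺ is absent, so PurZ is active.
No repressor is bound and PurZ is active, so *haxE* is transcribed.
→ *haxE* is ON.
Autoinducer-2 is absent, so YilE is active.
Homoserine is present, so YilX is active.
No repressor is bound and YilE and YilX are active, so *quvA* is transcribed.
→ *quvA* is ON.
4 of the 4 genes are transcribed.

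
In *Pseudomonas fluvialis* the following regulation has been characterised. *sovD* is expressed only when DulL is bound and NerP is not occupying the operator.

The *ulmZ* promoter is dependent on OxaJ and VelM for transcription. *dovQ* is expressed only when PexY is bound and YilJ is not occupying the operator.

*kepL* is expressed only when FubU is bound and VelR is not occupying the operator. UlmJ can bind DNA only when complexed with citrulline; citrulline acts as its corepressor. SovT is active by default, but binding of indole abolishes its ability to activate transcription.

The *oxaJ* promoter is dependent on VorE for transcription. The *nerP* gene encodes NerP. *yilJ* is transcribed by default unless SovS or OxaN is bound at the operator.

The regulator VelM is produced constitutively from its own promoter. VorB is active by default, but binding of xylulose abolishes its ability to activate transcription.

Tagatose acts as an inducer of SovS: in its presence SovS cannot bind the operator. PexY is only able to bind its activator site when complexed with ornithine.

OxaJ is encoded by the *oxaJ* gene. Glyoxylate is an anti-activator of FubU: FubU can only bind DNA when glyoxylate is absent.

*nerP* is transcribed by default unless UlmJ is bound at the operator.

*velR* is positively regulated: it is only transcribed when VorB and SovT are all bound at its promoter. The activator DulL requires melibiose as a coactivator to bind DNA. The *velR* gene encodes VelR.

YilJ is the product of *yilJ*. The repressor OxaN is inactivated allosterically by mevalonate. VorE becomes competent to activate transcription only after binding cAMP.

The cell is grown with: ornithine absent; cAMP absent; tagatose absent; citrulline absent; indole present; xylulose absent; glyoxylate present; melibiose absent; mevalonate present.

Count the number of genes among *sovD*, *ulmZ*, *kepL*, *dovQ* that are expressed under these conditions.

0

Melibiose is absent, so DulL is inactive.
Citrulline is absent, so UlmJ is inactive.
With no repressor bound, *nerP* is transcribed.
So NerP is produced and active.
With repressor NerP bound, *sovD* is not transcribed.
→ *sovD* is OFF.
cAMP is absent, so VorE is inactive.
Required activator VorE is absent, so *oxaJ* is not transcribed.
So OxaJ is not produced.
VelM is produced constitutively and is active.
Required activator OxaJ is absent, so *ulmZ* is not transcribed.
→ *ulmZ* is OFF.
Xylulose is absent, so VorB is active.
Indole is present, so SovT is inactive.
Required activator SovT is absent, so *velR* is not transcribed.
So VelR is not produced.
Glyoxylate is present, so FubU is inactive.
Required activator FubU is absent, so *kepL* is not transcribed.
→ *kepL* is OFF.
Tagatose is absent, so SovS is active.
Mevalonate is present, so OxaN is inactive.
With repressor SovS bound, *yilJ* is not transcribed.
So YilJ is not produced.
Ornithine is absent, so PexY is inactive.
Required activator PexY is absent, so *dovQ* is not transcribed.
→ *dovQ* is OFF.
0 of the 4 genes are transcribed.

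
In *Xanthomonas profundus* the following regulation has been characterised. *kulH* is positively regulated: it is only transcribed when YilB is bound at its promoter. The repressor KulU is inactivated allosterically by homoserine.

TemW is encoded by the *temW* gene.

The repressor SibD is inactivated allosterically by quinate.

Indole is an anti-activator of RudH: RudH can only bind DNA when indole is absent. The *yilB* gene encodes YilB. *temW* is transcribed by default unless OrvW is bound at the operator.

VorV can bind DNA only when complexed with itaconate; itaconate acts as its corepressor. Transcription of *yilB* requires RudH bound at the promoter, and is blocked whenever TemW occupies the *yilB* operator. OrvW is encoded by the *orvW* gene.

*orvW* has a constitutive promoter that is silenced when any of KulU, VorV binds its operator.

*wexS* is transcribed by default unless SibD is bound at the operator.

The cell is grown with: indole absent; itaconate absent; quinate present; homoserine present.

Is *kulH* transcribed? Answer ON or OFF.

ON

Homoserine is present, so KulU is inactive.
Itaconate is absent, so VorV is inactive.
With no repressor bound, *orvW* is transcribed.
So OrvW is produced and active.
With repressor OrvW bound, *temW* is not transcribed.
So TemW is not produced.
Indole is absent, so RudH is active.
No repressor is bound and RudH is active, so *yilB* is transcribed.
So YilB is produced and active.
No repressor is bound and YilB is active, so *kulH* is transcribed.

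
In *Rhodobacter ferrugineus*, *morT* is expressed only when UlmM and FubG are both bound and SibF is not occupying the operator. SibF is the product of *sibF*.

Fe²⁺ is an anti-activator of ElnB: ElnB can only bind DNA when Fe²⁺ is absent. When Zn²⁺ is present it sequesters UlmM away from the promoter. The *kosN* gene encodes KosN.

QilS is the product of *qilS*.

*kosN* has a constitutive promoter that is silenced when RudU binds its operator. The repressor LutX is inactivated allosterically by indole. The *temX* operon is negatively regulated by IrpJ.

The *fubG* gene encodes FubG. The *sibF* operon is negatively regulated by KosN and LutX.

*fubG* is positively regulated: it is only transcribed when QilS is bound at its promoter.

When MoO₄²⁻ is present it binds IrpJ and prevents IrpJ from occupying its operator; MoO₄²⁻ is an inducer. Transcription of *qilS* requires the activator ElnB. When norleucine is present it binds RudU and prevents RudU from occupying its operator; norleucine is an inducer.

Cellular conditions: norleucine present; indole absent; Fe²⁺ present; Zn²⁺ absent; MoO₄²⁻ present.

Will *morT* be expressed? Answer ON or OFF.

OFF

Zn²⁺ is absent, so UlmM is active.
Norleucine is present, so RudU is inactive.
With no repressor bound, *kosN* is transcribed.
So KosN is produced and active.
Indole is absent, so LutX is active.
With repressor KosN bound, *sibF* is not transcribed.
So SibF is not produced.
Fe²⁺ is present, so ElnB is inactive.
Required activator ElnB is absent, so *qilS* is not transcribed.
So QilS is not produced.
Required activator QilS is absent, so *fubG* is not transcribed.
So FubG is not produced.
Required activator FubG is absent, so *morT* is not transcribed.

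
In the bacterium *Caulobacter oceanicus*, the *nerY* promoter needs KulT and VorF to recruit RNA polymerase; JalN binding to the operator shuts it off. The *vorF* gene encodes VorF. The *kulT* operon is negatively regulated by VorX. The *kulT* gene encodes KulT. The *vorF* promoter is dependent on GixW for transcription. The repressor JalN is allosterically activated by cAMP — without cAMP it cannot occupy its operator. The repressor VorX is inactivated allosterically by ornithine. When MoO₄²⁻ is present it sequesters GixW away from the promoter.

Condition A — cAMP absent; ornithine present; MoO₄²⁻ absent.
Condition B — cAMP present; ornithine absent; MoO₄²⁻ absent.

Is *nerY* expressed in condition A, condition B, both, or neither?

Condition A:
cAMP is absent, so JalN is inactive.
Ornithine is present, so VorX is inactive.
With no repressor bound, *kulT* is transcribed.
So KulT is produced and active.
MoO₄²⁻ is absent, so GixW is active.
No repressor is bound and GixW is active, so *vorF* is transcribed.
So VorF is produced and active.
No repressor is bound and KulT and VorF are active, so *nerY* is transcribed.
→ *nerY* is ON in A.
Condition B:
cAMP is present, so JalN is active.
Ornithine is absent, so VorX is active.
With repressor VorX bound, *kulT* is not transcribed.
So KulT is not produced.
MoO₄²⁻ is absent, so GixW is active.
No repressor is bound and GixW is active, so *vorF* is transcribed.
So VorF is produced and active.
With repressor JalN bound, *nerY* is not transcribed.
→ *nerY* is OFF in B.

A only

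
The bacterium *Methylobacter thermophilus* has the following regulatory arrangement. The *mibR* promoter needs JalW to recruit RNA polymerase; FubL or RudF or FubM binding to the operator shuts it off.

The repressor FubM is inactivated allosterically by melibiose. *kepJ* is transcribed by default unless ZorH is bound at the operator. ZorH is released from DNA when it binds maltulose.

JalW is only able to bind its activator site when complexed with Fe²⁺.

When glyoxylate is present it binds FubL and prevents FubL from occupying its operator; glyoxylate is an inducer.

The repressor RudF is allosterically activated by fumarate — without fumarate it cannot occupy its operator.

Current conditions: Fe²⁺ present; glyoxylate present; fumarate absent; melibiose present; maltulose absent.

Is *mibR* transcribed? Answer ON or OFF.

ON

Fe²⁺ is present, so JalW is active.
Glyoxylate is present, so FubL is inactive.
Fumarate is absent, so RudF is inactive.
Melibiose is present, so FubM is inactive.
No repressor is bound and JalW is active, so *mibR* is transcribed.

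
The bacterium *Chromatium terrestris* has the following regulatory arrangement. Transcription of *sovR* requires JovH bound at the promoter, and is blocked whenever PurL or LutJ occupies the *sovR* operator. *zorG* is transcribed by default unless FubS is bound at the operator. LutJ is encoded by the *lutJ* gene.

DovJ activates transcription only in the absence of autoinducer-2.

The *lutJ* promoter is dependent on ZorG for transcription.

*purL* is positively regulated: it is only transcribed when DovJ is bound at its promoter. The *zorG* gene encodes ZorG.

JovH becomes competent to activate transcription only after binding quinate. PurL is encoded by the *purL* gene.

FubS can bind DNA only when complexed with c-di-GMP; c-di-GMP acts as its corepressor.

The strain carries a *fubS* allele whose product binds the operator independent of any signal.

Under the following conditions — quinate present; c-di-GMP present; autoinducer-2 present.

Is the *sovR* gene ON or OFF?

Autoinducer-2 is present, so DovJ is inactive.
Required activator DovJ is absent, so *purL* is not transcribed.
So PurL is not produced.
Quinate is present, so JovH is active.
FubS is constitutively active in this strain.
With repressor FubS bound, *zorG* is not transcribed.
So ZorG is not produced.
Required activator ZorG is absent, so *lutJ* is not transcribed.
So LutJ is not produced.
No repressor is bound and JovH is active, so *sovR* is transcribed.

ON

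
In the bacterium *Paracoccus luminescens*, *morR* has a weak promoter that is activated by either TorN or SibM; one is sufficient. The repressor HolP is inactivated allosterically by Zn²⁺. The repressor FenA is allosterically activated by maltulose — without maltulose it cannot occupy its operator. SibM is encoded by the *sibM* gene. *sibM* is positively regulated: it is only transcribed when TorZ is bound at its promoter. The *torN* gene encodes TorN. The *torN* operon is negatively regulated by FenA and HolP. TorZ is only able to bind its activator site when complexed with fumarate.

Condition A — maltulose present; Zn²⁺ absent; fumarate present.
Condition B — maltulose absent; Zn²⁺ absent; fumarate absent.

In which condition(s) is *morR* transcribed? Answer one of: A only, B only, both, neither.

A only

Condition A:
Maltulose is present, so FenA is active.
Zn²⁺ is absent, so HolP is active.
With repressor FenA bound, *torN* is not transcribed.
So TorN is not produced.
Fumarate is present, so TorZ is active.
No repressor is bound and TorZ is active, so *sibM* is transcribed.
So SibM is produced and active.
Activator SibM is present, so *morR* is transcribed.
→ *morR* is ON in A.
Condition B:
Maltulose is absent, so FenA is inactive.
Zn²⁺ is absent, so HolP is active.
With repressor HolP bound, *torN* is not transcribed.
So TorN is not produced.
Fumarate is absent, so TorZ is inactive.
Required activator TorZ is absent, so *sibM* is not transcribed.
So SibM is not produced.
No activator is available at the *morR* promoter, so *morR* is not transcribed.
→ *morR* is OFF in B.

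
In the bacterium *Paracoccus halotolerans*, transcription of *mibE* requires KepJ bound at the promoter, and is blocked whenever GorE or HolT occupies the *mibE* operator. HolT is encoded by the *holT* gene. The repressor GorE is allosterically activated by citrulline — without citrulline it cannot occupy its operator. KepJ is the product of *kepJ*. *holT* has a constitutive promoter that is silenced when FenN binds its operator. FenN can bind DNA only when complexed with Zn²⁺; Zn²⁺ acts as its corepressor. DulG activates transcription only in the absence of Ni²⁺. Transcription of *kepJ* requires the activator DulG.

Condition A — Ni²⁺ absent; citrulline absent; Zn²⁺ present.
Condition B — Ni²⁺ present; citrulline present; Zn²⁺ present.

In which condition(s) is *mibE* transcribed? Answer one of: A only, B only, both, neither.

A only

Condition A:
Ni²⁺ is absent, so DulG is active.
No repressor is bound and DulG is active, so *kepJ* is transcribed.
So KepJ is produced and active.
Citrulline is absent, so GorE is inactive.
Zn²⁺ is present, so FenN is active.
With repressor FenN bound, *holT* is not transcribed.
So HolT is not produced.
No repressor is bound and KepJ is active, so *mibE* is transcribed.
→ *mibE* is ON in A.
Condition B:
Ni²⁺ is present, so DulG is inactive.
Required activator DulG is absent, so *kepJ* is not transcribed.
So KepJ is not produced.
Citrulline is present, so GorE is active.
Zn²⁺ is present, so FenN is active.
With repressor FenN bound, *holT* is not transcribed.
So HolT is not produced.
With repressor GorE bound, *mibE* is not transcribed.
→ *mibE* is OFF in B.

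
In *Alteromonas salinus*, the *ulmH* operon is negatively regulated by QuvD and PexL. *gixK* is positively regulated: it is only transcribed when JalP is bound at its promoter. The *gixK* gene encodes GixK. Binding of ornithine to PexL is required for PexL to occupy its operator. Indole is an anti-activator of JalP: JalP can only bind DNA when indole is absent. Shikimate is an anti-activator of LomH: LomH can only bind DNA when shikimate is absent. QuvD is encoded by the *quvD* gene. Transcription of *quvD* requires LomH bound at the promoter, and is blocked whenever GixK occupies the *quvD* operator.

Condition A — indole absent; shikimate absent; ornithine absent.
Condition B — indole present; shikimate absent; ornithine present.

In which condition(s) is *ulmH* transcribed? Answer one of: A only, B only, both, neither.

A only

Condition A:
Indole is absent, so JalP is active.
No repressor is bound and JalP is active, so *gixK* is transcribed.
So GixK is produced and active.
Shikimate is absent, so LomH is active.
With repressor GixK bound, *quvD* is not transcribed.
So QuvD is not produced.
Ornithine is absent, so PexL is inactive.
With no repressor bound, *ulmH* is transcribed.
→ *ulmH* is ON in A.
Condition B:
Indole is present, so JalP is inactive.
Required activator JalP is absent, so *gixK* is not transcribed.
So GixK is not produced.
Shikimate is absent, so LomH is active.
No repressor is bound and LomH is active, so *quvD* is transcribed.
So QuvD is produced and active.
Ornithine is present, so PexL is active.
With repressor QuvD bound, *ulmH* is not transcribed.
→ *ulmH* is OFF in B.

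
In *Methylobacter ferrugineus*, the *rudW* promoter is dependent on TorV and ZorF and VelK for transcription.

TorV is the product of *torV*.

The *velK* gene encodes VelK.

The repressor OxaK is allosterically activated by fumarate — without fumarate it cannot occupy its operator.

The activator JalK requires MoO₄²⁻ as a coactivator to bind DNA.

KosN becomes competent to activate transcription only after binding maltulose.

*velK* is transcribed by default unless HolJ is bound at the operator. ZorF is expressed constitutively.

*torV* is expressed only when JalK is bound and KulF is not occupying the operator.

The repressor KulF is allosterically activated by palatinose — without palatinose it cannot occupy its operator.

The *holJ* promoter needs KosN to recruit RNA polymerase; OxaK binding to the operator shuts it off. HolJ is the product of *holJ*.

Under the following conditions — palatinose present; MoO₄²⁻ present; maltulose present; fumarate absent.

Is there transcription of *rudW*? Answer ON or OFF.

OFF

MoO₄²⁻ is present, so JalK is active.
Palatinose is present, so KulF is active.
With repressor KulF bound, *torV* is not transcribed.
So TorV is not produced.
ZorF is produced constitutively and is active.
Maltulose is present, so KosN is active.
Fumarate is absent, so OxaK is inactive.
No repressor is bound and KosN is active, so *holJ* is transcribed.
So HolJ is produced and active.
With repressor HolJ bound, *velK* is not transcribed.
So VelK is not produced.
Required activator TorV is absent, so *rudW* is not transcribed.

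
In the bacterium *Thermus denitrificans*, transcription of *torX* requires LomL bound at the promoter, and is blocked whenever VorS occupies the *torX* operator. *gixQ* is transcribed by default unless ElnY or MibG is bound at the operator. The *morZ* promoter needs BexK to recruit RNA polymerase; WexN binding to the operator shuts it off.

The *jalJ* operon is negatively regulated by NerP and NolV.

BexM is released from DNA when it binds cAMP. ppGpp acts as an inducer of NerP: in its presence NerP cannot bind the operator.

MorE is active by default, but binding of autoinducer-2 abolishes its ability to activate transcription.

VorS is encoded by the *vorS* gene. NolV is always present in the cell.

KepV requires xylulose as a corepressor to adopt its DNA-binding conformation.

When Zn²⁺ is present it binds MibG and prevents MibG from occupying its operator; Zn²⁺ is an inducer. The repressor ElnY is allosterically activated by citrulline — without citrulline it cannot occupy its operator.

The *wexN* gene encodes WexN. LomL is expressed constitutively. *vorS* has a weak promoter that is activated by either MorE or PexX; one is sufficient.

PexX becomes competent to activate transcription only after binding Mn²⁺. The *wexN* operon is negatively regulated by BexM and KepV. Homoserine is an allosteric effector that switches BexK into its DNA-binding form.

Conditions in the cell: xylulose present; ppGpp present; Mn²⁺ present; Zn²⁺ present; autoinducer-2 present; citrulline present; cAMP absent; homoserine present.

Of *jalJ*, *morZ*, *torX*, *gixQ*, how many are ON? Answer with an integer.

1

ppGpp is present, so NerP is inactive.
NolV is produced constitutively and is active.
With repressor NolV bound, *jalJ* is not transcribed.
→ *jalJ* is OFF.
cAMP is absent, so BexM is active.
Xylulose is present, so KepV is active.
With repressor BexM bound, *wexN* is not transcribed.
So WexN is not produced.
Homoserine is present, so BexK is active.
No repressor is bound and BexK is active, so *morZ* is transcribed.
→ *morZ* is ON.
Autoinducer-2 is present, so MorE is inactive.
Mn²⁺ is present, so PexX is active.
Activator PexX is present, so *vorS* is transcribed.
So VorS is produced and active.
LomL is produced constitutively and is active.
With repressor VorS bound, *torX* is not transcribed.
→ *torX* is OFF.
Citrulline is present, so ElnY is active.
Zn²⁺ is present, so MibG is inactive.
With repressor ElnY bound, *gixQ* is not transcribed.
→ *gixQ* is OFF.
1 of the 4 genes is transcribed.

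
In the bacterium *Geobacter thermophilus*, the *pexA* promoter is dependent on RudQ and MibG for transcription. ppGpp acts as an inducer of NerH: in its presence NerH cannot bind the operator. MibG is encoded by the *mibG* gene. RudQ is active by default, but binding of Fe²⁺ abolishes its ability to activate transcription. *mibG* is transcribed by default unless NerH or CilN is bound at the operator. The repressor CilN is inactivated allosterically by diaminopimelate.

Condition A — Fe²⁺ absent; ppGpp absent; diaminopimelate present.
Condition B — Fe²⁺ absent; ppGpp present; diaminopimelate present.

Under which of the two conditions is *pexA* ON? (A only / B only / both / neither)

B only

Condition A:
Fe²⁺ is absent, so RudQ is active.
ppGpp is absent, so NerH is active.
Diaminopimelate is present, so CilN is inactive.
With repressor NerH bound, *mibG* is not transcribed.
So MibG is not produced.
Required activator MibG is absent, so *pexA* is not transcribed.
→ *pexA* is OFF in A.
Condition B:
Fe²⁺ is absent, so RudQ is active.
ppGpp is present, so NerH is inactive.
Diaminopimelate is present, so CilN is inactive.
With no repressor bound, *mibG* is transcribed.
So MibG is produced and active.
No repressor is bound and RudQ and MibG are active, so *pexA* is transcribed.
→ *pexA* is ON in B.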